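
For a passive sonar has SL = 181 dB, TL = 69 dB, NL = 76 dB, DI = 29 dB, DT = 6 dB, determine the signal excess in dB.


59 dB


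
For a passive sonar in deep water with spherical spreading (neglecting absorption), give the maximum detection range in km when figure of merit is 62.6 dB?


At max range FOM = TL, so 20*log10(R) = 62.6
R = 10^(62.6/20) = 1348.96 m = 1.35 km

1.35 km


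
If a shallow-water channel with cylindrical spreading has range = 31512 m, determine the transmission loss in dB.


TL = 10*log10(31512) = 44.98

44.98 dB


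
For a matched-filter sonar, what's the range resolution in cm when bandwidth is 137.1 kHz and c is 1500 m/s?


0.55 cm


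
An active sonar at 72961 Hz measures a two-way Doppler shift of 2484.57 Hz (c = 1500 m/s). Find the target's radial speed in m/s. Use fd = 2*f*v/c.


25.54 m/s


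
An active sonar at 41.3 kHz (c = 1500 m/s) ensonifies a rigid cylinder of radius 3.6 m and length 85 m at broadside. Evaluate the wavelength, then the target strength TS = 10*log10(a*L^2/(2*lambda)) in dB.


Step 1: lambda = c/f = 1500/41300 = 0.03632 m
Step 2: TS = 10*log10(a*L^2/(2*lambda)) = 10*log10(3.6*85^2/(2*0.03632)) = 55.54

55.54 dB


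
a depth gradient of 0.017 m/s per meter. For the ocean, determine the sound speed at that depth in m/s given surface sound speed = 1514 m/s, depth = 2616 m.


1558.472 m/s


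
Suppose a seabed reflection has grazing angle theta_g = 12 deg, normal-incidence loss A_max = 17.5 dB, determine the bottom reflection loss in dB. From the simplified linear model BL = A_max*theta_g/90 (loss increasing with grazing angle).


2.33 dB


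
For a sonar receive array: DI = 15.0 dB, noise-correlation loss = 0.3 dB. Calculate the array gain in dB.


AG = DI - L_corr = 15.0 - 0.3 = 14.7

14.7 dB


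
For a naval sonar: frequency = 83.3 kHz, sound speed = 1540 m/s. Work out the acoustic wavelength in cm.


lambda = c/f = 1540 / 83300 = 0.0185 m = 1.85 cm

1.85 cm


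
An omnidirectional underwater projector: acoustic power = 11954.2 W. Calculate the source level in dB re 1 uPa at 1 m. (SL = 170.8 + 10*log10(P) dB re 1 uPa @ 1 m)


SL = 170.8 + 10*log10(11954.2) = 170.8 + 40.78 = 211.58

211.58 dB


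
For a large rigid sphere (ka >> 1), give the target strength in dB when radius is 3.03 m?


TS = 10*log10(3.03^2 / 4) = 10*log10(2.295225) = 3.61

3.61 dB


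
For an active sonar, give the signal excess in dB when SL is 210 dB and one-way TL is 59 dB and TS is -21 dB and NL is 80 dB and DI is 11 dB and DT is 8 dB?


-6 dB


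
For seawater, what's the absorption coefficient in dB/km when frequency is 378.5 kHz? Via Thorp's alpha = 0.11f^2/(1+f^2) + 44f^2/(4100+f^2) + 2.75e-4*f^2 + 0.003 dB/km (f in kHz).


f^2 = 143262.25
alpha = 0.11*143262.25/(1+143262.25) + 44*143262.25/(4100+143262.25) + 2.75e-4*143262.25 + 0.003 = 82.286

82.286 dB/km


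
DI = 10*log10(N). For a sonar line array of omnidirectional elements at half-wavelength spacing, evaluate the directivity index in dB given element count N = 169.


22.28 dB


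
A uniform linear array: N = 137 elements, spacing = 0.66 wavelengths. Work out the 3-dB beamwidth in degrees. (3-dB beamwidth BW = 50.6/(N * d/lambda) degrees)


BW = 50.6 / (137 * 0.66) = 50.6 / 90.42 = 0.56

0.56 deg


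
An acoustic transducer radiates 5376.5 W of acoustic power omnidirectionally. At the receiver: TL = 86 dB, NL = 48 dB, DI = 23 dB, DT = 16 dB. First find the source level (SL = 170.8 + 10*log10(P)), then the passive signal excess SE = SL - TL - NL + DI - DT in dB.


Step 1: SL = 170.8 + 10*log10(5376.5) = 208.1 dB
Step 2: SE = SL - TL - NL + DI - DT = 208.1 - 86 - 48 + 23 - 16 = 81.1

81.1 dB


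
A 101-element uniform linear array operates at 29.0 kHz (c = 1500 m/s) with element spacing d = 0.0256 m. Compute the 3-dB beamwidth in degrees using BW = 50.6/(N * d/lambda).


Step 1: lambda = 1500/29000 = 0.05172 m
Step 2: d/lambda = 0.0256/0.05172 = 0.495
Step 3: BW = 50.6/(N * d/lambda) = 50.6/(101 * 0.495) = 1.01

1.01 deg


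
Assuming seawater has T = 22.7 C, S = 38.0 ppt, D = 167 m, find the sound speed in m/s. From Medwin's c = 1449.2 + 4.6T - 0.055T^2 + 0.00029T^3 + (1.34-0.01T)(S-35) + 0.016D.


c = 1449.2 + 4.6*22.7 - 0.055*22.7^2 + 0.00029*22.7^3 + (1.34 - 0.01*22.7)*(38.0 - 35) + 0.016*167 = 1534.68

1534.68 m/s


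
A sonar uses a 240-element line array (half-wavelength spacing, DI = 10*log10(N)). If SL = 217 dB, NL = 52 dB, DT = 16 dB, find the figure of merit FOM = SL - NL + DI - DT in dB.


Step 1: DI = 10*log10(240) = 23.8 dB
Step 2: FOM = SL - NL + DI - DT = 217 - 52 + 23.8 - 16 = 172.8

172.8 dB


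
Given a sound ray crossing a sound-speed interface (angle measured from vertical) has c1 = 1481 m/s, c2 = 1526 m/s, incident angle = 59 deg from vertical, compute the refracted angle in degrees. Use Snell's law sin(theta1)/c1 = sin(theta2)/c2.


sin(theta2) = (c2/c1)*sin(theta1) = (1526/1481)*sin(59 deg) = 0.88321
theta2 = arcsin(0.88321) = 62.03

62.03 deg


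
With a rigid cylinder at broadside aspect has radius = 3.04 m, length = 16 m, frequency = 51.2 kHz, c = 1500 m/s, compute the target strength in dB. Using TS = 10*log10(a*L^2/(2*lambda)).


lambda = 1500/51200 = 0.0293 m
TS = 10*log10(3.04*16^2/(2*0.0293)) = 41.23

41.23 dB


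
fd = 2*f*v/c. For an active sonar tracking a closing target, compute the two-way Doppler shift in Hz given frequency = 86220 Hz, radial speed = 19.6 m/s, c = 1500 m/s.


fd = 2*f*v/c = 2 * 86220 * 19.6 / 1500 = 2253.22

2253.22 Hz


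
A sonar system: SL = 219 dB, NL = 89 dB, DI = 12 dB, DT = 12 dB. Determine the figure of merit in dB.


130 dB


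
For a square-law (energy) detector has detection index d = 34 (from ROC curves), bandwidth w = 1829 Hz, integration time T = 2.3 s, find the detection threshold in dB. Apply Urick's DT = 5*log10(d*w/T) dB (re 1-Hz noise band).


DT = 5*log10(d*w/T) = 5*log10(34 * 1829 / 2.3) = 5*log10(27037.39) = 22.16

22.16 dB


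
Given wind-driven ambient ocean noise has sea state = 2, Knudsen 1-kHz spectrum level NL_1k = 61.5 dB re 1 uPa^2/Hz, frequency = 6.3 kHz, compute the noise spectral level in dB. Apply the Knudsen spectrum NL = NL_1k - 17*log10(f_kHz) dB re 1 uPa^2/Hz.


NL = NL_1k - 17*log10(f_kHz) = 61.5 - 17*log10(6.3) = 61.5 - (13.59) = 47.91

47.91 dB


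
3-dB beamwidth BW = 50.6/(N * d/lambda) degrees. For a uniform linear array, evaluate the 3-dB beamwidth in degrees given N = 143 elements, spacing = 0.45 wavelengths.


0.79 deg


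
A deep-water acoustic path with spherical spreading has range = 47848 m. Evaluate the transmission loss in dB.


TL = 20*log10(47848) = 93.6

93.6 dB


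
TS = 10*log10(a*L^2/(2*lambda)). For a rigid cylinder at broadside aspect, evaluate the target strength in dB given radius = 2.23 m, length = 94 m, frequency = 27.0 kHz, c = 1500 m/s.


lambda = 1500/27000 = 0.05556 m
TS = 10*log10(2.23*94^2/(2*0.05556)) = 52.49

52.49 dB


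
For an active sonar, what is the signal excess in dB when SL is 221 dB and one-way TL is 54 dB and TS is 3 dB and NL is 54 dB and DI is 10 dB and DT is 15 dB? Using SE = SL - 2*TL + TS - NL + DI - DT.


SE = SL - 2*TL + TS - NL + DI - DT = 221 - 2*54 + (3) - 54 + 10 - 15 = 57

57 dB


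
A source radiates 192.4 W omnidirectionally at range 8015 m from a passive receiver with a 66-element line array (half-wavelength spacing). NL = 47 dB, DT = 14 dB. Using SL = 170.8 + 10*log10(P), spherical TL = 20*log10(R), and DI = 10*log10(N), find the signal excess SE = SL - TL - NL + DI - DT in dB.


Step 1: SL = 170.8 + 10*log10(192.4) = 193.64 dB
Step 2: TL = 20*log10(8015) = 78.08 dB
Step 3: DI = 10*log10(66) = 18.2 dB
Step 4: SE = SL - TL - NL + DI - DT = 193.64 - 78.08 - 47 + 18.2 - 14 = 72.76

72.76 dB


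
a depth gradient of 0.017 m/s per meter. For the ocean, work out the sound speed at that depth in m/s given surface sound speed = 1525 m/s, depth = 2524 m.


c = 1525 + 0.017 * 2524 = 1567.908

1567.908 m/s


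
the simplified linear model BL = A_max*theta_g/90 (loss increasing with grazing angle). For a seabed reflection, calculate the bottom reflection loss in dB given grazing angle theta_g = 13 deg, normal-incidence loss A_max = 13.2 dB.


BL = A_max * theta_g / 90 = 13.2 * 13 / 90 = 1.91

1.91 dB


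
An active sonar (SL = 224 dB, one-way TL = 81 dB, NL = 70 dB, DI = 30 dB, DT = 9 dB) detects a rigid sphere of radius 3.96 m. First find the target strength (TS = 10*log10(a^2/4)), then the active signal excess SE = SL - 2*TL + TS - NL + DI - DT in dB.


Step 1: TS = 10*log10(3.96^2/4) = 5.93 dB
Step 2: SE = SL - 2*TL + TS - NL + DI - DT = 224 - 2*81 + (5.93) - 70 + 30 - 9 = 18.93

18.93 dB


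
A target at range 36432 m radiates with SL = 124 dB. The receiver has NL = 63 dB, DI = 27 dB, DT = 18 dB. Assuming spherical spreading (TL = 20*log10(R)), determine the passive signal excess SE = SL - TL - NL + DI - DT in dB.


-21.23 dB


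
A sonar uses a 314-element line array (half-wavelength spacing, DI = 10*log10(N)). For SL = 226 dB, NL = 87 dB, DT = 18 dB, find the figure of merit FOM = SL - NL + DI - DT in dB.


145.97 dB


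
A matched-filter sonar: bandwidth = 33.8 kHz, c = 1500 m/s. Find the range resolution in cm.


dR = c/(2*BW) = 1500 / (2 * 33.8e3) = 0.0222 m = 2.22 cm

2.22 cm


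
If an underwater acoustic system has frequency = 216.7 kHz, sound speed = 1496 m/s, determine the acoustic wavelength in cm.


lambda = c/f = 1496 / 216700 = 0.0069 m = 0.69 cm

0.69 cm


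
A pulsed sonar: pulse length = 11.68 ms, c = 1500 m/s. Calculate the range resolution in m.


dR = c*tau/2 = 1500 * 11.68e-3 / 2 = 8.76

8.76 m


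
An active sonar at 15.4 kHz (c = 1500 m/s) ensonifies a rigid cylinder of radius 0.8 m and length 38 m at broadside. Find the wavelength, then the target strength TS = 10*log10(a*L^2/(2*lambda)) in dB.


Step 1: lambda = c/f = 1500/15400 = 0.0974 m
Step 2: TS = 10*log10(a*L^2/(2*lambda)) = 10*log10(0.8*38^2/(2*0.0974)) = 37.73

37.73 dB


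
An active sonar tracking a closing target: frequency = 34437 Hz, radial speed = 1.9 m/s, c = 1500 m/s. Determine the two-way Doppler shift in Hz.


fd = 2*f*v/c = 2 * 34437 * 1.9 / 1500 = 87.24

87.24 Hz


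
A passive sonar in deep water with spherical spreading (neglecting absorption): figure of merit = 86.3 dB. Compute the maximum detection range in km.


At max range FOM = TL, so 20*log10(R) = 86.3
R = 10^(86.3/20) = 20653.8 m = 20.65 km

20.65 km


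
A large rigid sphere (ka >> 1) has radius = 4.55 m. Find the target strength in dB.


7.14 dB


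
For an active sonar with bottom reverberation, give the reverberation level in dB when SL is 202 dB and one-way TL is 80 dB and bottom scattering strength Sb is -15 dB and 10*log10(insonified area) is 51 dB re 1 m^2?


RL = SL - 2*TL + Sb + 10*log10(A) = 202 - 2*80 + (-15) + 51 = 78

78 dB


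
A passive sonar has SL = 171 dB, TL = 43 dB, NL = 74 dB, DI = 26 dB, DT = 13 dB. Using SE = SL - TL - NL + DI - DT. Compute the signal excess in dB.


SE = SL - TL - NL + DI - DT = 171 - 43 - 74 + 26 - 13 = 67

67 dB


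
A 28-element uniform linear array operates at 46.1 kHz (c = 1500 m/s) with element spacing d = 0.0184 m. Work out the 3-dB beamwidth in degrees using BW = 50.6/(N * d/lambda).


Step 1: lambda = 1500/46100 = 0.03254 m
Step 2: d/lambda = 0.0184/0.03254 = 0.5655
Step 3: BW = 50.6/(N * d/lambda) = 50.6/(28 * 0.5655) = 3.2

3.2 deg


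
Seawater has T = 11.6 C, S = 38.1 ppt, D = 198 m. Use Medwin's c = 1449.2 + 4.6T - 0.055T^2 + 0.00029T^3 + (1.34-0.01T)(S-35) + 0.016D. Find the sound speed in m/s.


c = 1449.2 + 4.6*11.6 - 0.055*11.6^2 + 0.00029*11.6^3 + (1.34 - 0.01*11.6)*(38.1 - 35) + 0.016*198 = 1502.57

1502.57 m/s


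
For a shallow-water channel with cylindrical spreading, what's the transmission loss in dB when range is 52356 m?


TL = 10*log10(52356) = 47.19

47.19 dB


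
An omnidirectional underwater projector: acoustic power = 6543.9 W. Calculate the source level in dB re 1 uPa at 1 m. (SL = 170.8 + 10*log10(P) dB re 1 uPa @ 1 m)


SL = 170.8 + 10*log10(6543.9) = 170.8 + 38.16 = 208.96

208.96 dB


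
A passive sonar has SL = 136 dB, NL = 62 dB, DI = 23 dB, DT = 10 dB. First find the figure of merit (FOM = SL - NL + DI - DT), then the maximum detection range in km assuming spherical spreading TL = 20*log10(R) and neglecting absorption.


Step 1: FOM = SL - NL + DI - DT = 136 - 62 + 23 - 10 = 87 dB
Step 2: at max range FOM = TL = 20*log10(R), so R = 10^(87/20) = 22387.21 m = 22.39 km

22.39 km


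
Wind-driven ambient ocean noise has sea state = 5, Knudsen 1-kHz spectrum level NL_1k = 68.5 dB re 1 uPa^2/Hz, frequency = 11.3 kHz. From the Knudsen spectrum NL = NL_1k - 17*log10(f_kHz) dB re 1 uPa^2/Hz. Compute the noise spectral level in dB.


50.6 dB


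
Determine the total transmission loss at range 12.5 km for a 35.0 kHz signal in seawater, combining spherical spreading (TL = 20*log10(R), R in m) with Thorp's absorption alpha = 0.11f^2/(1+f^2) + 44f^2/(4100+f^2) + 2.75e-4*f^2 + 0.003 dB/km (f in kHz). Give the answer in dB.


Step 1 (Thorp): alpha = 0.11*1225.0/(1+1225.0) + 44*1225.0/(4100+1225.0) + 2.75e-4*1225.0 + 0.003 = 10.5719 dB/km
Step 2: TL_spread = 20*log10(12500) = 81.94 dB
Step 3: TL_abs = alpha*R = 10.5719 * 12.5 = 132.15 dB
Step 4: TL_total = 81.94 + 132.15 = 214.09

214.09 dB


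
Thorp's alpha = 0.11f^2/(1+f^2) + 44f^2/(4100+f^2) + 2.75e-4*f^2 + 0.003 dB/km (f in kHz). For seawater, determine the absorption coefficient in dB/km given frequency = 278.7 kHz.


63.267 dB/km


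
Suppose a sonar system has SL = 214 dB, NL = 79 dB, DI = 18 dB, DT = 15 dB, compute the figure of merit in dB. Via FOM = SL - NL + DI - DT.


FOM = SL - NL + DI - DT = 214 - 79 + 18 - 15 = 138

138 dB


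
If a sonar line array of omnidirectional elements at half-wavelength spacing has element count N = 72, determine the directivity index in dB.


DI = 10*log10(72) = 18.57

18.57 dB


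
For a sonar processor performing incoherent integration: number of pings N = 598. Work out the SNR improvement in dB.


13.88 dB


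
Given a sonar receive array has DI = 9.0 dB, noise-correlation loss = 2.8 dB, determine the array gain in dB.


AG = DI - L_corr = 9.0 - 2.8 = 6.2

6.2 dB


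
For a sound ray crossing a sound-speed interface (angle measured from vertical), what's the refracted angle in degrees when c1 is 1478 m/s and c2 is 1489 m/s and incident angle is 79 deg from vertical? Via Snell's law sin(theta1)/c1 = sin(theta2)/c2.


sin(theta2) = (c2/c1)*sin(theta1) = (1489/1478)*sin(79 deg) = 0.98893
theta2 = arcsin(0.98893) = 81.47

81.47 deg


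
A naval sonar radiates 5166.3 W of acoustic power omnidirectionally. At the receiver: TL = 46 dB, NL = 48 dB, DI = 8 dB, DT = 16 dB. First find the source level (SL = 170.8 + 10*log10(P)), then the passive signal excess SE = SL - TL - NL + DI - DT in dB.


Step 1: SL = 170.8 + 10*log10(5166.3) = 207.93 dB
Step 2: SE = SL - TL - NL + DI - DT = 207.93 - 46 - 48 + 8 - 16 = 105.93

105.93 dB


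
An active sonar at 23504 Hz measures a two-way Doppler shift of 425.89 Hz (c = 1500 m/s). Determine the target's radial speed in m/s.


13.59 m/s


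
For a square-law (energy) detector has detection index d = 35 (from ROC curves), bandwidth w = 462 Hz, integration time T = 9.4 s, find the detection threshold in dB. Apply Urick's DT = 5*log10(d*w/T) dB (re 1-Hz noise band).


DT = 5*log10(d*w/T) = 5*log10(35 * 462 / 9.4) = 5*log10(1720.21) = 16.18

16.18 dB


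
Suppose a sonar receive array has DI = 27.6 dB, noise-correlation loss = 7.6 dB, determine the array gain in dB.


AG = DI - L_corr = 27.6 - 7.6 = 20.0

20.0 dB


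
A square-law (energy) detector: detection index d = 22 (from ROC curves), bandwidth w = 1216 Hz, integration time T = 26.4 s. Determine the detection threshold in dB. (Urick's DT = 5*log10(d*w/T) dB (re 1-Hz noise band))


DT = 5*log10(d*w/T) = 5*log10(22 * 1216 / 26.4) = 5*log10(1013.33) = 15.03

15.03 dB


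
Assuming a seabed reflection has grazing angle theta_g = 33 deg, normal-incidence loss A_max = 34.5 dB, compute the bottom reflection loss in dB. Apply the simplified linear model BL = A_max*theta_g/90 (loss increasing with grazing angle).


12.65 dB


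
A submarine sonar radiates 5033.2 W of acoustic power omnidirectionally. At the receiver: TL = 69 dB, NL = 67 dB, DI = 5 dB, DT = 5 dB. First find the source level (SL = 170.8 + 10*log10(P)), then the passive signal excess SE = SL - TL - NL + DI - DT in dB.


Step 1: SL = 170.8 + 10*log10(5033.2) = 207.82 dB
Step 2: SE = SL - TL - NL + DI - DT = 207.82 - 69 - 67 + 5 - 5 = 71.82

71.82 dB


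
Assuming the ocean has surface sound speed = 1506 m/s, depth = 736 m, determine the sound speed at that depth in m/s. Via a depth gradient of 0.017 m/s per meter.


1518.512 m/s


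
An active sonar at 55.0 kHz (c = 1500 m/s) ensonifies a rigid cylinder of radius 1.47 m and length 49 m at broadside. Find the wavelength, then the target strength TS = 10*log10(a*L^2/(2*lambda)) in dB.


Step 1: lambda = c/f = 1500/55000 = 0.02727 m
Step 2: TS = 10*log10(a*L^2/(2*lambda)) = 10*log10(1.47*49^2/(2*0.02727)) = 48.11

48.11 dB


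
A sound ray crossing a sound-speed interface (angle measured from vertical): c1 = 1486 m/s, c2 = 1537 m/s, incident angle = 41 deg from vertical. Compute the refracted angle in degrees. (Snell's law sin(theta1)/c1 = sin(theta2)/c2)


sin(theta2) = (c2/c1)*sin(theta1) = (1537/1486)*sin(41 deg) = 0.67858
theta2 = arcsin(0.67858) = 42.73

42.73 deg


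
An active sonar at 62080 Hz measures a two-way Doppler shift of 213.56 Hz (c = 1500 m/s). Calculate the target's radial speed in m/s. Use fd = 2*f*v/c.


From fd = 2*f*v/c, v = c*fd/(2*f) = 1500 * 213.56 / (2*62080) = 2.58

2.58 m/s


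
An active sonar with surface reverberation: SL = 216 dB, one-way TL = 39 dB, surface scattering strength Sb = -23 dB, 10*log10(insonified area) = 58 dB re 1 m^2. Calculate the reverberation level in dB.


RL = SL - 2*TL + Sb + 10*log10(A) = 216 - 2*39 + (-23) + 58 = 173

173 dB


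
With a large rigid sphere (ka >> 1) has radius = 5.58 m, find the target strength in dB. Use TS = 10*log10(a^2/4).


8.91 dB


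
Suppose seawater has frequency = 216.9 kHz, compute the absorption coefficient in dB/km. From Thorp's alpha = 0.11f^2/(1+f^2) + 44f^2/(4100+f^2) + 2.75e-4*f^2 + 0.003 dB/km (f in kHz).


f^2 = 47045.61
alpha = 0.11*47045.61/(1+47045.61) + 44*47045.61/(4100+47045.61) + 2.75e-4*47045.61 + 0.003 = 53.523

53.523 dB/km


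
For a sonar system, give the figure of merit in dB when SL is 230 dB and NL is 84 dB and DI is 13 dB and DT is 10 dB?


FOM = SL - NL + DI - DT = 230 - 84 + 13 - 10 = 149

149 dB


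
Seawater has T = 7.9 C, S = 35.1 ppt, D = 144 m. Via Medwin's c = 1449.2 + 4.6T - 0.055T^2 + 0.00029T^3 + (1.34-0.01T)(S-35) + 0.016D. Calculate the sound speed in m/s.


c = 1449.2 + 4.6*7.9 - 0.055*7.9^2 + 0.00029*7.9^3 + (1.34 - 0.01*7.9)*(35.1 - 35) + 0.016*144 = 1484.68

1484.68 m/s


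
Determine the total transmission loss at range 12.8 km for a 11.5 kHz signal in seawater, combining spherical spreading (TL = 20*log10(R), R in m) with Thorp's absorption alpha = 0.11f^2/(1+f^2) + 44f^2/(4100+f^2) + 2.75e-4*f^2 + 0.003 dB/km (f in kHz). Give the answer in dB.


Step 1 (Thorp): alpha = 0.11*132.25/(1+132.25) + 44*132.25/(4100+132.25) + 2.75e-4*132.25 + 0.003 = 1.5235 dB/km
Step 2: TL_spread = 20*log10(12800) = 82.14 dB
Step 3: TL_abs = alpha*R = 1.5235 * 12.8 = 19.5 dB
Step 4: TL_total = 82.14 + 19.5 = 101.64

101.64 dB


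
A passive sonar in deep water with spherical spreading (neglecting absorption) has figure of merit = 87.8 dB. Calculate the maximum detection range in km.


24.55 km


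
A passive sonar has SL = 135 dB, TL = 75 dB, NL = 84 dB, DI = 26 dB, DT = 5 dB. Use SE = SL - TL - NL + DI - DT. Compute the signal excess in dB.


SE = SL - TL - NL + DI - DT = 135 - 75 - 84 + 26 - 5 = -3

-3 dB


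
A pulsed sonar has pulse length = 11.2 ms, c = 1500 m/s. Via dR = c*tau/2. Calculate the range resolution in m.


dR = c*tau/2 = 1500 * 11.2e-3 / 2 = 8.4

8.4 m


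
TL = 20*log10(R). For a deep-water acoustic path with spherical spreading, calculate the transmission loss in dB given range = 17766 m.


84.99 dB


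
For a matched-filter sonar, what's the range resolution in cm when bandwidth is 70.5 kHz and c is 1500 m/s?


dR = c/(2*BW) = 1500 / (2 * 70.5e3) = 0.0106 m = 1.06 cm

1.06 cm


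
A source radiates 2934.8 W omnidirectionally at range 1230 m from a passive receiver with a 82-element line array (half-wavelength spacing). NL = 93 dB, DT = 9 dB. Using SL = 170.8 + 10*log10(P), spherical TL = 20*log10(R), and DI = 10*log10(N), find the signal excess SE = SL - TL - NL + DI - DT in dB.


Step 1: SL = 170.8 + 10*log10(2934.8) = 205.48 dB
Step 2: TL = 20*log10(1230) = 61.8 dB
Step 3: DI = 10*log10(82) = 19.14 dB
Step 4: SE = SL - TL - NL + DI - DT = 205.48 - 61.8 - 93 + 19.14 - 9 = 60.82

60.82 dB


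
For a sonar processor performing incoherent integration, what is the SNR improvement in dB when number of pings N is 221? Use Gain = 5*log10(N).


Gain = 5*log10(221) = 11.72

11.72 dB


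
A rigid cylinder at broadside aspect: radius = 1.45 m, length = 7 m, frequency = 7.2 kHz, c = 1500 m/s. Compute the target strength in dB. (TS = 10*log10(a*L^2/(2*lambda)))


lambda = 1500/7200 = 0.20833 m
TS = 10*log10(1.45*7^2/(2*0.20833)) = 22.32

22.32 dB


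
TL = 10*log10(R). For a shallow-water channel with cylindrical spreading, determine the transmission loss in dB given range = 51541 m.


TL = 10*log10(51541) = 47.12

47.12 dB


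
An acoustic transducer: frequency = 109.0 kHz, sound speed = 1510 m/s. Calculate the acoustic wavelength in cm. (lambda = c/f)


lambda = c/f = 1510 / 109000 = 0.0139 m = 1.39 cm

1.39 cm


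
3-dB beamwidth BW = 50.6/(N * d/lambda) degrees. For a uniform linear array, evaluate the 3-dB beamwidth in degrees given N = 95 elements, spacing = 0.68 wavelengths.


0.78 deg


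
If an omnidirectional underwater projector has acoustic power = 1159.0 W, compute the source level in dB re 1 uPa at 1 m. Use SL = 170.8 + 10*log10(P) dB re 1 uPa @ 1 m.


SL = 170.8 + 10*log10(1159.0) = 170.8 + 30.64 = 201.44

201.44 dB


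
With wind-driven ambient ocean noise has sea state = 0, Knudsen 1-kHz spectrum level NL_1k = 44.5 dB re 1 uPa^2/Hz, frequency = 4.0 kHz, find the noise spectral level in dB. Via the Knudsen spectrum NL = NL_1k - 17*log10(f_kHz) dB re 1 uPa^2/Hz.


NL = NL_1k - 17*log10(f_kHz) = 44.5 - 17*log10(4.0) = 44.5 - (10.24) = 34.26

34.26 dB


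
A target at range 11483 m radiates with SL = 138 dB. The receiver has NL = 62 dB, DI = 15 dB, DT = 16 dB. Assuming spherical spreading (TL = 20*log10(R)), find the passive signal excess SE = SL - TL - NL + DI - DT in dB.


-6.2 dB


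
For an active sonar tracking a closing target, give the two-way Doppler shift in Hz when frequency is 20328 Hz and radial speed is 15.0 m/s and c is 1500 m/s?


fd = 2*f*v/c = 2 * 20328 * 15.0 / 1500 = 406.56

406.56 Hz


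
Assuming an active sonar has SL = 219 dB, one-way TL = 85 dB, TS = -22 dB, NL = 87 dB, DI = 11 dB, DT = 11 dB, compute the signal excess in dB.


-60 dB


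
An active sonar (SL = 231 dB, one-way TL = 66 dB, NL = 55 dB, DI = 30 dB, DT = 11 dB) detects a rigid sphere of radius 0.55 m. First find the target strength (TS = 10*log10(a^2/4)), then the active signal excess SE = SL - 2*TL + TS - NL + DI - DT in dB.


Step 1: TS = 10*log10(0.55^2/4) = -11.21 dB
Step 2: SE = SL - 2*TL + TS - NL + DI - DT = 231 - 2*66 + (-11.21) - 55 + 30 - 11 = 51.79

51.79 dB


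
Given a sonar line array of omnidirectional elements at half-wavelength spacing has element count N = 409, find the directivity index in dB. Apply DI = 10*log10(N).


26.12 dB


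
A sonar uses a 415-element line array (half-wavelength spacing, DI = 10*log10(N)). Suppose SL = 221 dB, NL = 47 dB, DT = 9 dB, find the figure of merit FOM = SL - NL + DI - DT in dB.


Step 1: DI = 10*log10(415) = 26.18 dB
Step 2: FOM = SL - NL + DI - DT = 221 - 47 + 26.18 - 9 = 191.18

191.18 dB


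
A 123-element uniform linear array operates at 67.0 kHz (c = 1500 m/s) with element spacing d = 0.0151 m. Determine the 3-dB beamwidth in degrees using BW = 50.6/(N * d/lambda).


Step 1: lambda = 1500/67000 = 0.02239 m
Step 2: d/lambda = 0.0151/0.02239 = 0.6744
Step 3: BW = 50.6/(N * d/lambda) = 50.6/(123 * 0.6744) = 0.61

0.61 deg


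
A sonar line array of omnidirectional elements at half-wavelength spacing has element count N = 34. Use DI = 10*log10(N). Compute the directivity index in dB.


15.31 dB


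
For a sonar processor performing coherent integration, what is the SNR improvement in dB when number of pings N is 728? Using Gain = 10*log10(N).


28.62 dB


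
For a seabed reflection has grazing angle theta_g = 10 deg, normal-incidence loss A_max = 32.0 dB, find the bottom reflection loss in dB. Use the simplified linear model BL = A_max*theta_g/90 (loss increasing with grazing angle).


BL = A_max * theta_g / 90 = 32.0 * 10 / 90 = 3.56

3.56 dB


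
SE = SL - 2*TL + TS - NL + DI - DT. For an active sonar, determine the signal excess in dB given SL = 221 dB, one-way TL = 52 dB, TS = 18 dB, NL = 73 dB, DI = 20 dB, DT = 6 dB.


SE = SL - 2*TL + TS - NL + DI - DT = 221 - 2*52 + (18) - 73 + 20 - 6 = 76

76 dB


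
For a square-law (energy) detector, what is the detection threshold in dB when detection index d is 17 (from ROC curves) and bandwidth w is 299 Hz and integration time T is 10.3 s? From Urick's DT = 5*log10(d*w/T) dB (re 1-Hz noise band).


DT = 5*log10(d*w/T) = 5*log10(17 * 299 / 10.3) = 5*log10(493.5) = 13.47

13.47 dB


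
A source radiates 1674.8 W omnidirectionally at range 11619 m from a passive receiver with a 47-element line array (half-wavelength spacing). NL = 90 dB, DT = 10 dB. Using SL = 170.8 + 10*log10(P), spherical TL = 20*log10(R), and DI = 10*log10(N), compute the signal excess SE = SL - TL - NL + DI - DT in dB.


Step 1: SL = 170.8 + 10*log10(1674.8) = 203.04 dB
Step 2: TL = 20*log10(11619) = 81.3 dB
Step 3: DI = 10*log10(47) = 16.72 dB
Step 4: SE = SL - TL - NL + DI - DT = 203.04 - 81.3 - 90 + 16.72 - 10 = 38.46

38.46 dB


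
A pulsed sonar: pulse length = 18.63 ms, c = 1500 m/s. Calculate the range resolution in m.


dR = c*tau/2 = 1500 * 18.63e-3 / 2 = 13.9725

13.9725 m


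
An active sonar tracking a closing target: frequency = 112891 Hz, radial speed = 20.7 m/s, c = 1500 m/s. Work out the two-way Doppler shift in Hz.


fd = 2*f*v/c = 2 * 112891 * 20.7 / 1500 = 3115.79

3115.79 Hz


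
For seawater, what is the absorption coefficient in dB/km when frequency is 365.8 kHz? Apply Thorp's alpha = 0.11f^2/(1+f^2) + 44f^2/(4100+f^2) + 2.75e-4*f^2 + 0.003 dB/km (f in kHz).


79.603 dB/km


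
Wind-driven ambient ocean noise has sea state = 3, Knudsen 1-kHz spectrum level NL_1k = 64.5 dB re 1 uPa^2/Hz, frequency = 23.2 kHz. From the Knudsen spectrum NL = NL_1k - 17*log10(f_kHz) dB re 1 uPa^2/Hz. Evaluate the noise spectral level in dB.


NL = NL_1k - 17*log10(f_kHz) = 64.5 - 17*log10(23.2) = 64.5 - (23.21) = 41.29

41.29 dB


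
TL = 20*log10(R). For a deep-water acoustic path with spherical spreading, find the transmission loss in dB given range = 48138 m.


TL = 20*log10(48138) = 93.65

93.65 dB


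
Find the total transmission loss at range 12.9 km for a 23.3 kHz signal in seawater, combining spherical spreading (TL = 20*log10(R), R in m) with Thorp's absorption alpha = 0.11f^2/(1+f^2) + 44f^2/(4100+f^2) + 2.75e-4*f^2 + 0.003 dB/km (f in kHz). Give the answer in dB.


151.96 dB


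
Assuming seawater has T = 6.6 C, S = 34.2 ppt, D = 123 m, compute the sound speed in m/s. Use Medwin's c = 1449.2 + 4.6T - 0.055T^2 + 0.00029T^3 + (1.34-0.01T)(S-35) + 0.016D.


c = 1449.2 + 4.6*6.6 - 0.055*6.6^2 + 0.00029*6.6^3 + (1.34 - 0.01*6.6)*(34.2 - 35) + 0.016*123 = 1478.2

1478.2 m/s


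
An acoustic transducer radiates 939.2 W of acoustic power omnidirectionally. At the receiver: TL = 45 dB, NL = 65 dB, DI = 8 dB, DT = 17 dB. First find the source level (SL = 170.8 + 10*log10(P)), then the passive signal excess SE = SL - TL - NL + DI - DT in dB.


Step 1: SL = 170.8 + 10*log10(939.2) = 200.53 dB
Step 2: SE = SL - TL - NL + DI - DT = 200.53 - 45 - 65 + 8 - 17 = 81.53

81.53 dB


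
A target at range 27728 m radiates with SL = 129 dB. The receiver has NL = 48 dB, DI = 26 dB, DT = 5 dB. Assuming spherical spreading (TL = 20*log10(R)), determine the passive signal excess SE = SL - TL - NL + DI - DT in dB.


13.14 dB


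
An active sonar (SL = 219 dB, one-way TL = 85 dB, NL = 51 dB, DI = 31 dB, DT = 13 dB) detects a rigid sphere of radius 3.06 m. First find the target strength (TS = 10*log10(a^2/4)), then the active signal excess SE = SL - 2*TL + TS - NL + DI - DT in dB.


Step 1: TS = 10*log10(3.06^2/4) = 3.69 dB
Step 2: SE = SL - 2*TL + TS - NL + DI - DT = 219 - 2*85 + (3.69) - 51 + 31 - 13 = 19.69

19.69 dB


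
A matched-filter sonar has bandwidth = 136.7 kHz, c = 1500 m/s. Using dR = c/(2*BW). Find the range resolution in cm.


dR = c/(2*BW) = 1500 / (2 * 136.7e3) = 0.0055 m = 0.55 cm

0.55 cm


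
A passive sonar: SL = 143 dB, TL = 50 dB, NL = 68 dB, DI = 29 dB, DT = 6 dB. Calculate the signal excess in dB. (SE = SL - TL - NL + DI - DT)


48 dB


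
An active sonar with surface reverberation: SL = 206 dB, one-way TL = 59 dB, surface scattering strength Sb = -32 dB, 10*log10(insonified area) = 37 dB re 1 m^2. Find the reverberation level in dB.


RL = SL - 2*TL + Sb + 10*log10(A) = 206 - 2*59 + (-32) + 37 = 93

93 dB


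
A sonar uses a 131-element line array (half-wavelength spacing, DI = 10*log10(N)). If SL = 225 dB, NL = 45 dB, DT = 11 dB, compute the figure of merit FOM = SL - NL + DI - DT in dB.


Step 1: DI = 10*log10(131) = 21.17 dB
Step 2: FOM = SL - NL + DI - DT = 225 - 45 + 21.17 - 11 = 190.17

190.17 dB


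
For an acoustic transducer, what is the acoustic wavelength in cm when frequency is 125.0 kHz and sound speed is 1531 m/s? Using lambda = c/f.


lambda = c/f = 1531 / 125000 = 0.0122 m = 1.22 cm

1.22 cm


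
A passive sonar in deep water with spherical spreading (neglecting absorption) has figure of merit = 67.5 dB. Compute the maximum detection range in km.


At max range FOM = TL, so 20*log10(R) = 67.5
R = 10^(67.5/20) = 2371.37 m = 2.37 km

2.37 km


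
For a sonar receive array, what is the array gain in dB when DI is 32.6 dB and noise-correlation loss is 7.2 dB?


AG = DI - L_corr = 32.6 - 7.2 = 25.4

25.4 dB


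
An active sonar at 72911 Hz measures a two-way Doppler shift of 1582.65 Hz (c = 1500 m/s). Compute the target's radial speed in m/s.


From fd = 2*f*v/c, v = c*fd/(2*f) = 1500 * 1582.65 / (2*72911) = 16.28

16.28 m/s


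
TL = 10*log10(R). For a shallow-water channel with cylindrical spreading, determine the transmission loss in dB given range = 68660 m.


48.37 dB


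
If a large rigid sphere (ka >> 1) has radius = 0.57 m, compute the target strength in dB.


TS = 10*log10(0.57^2 / 4) = 10*log10(0.081225) = -10.9

-10.9 dB


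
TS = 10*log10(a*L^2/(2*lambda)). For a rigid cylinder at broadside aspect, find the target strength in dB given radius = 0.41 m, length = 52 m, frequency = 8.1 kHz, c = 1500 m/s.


lambda = 1500/8100 = 0.18519 m
TS = 10*log10(0.41*52^2/(2*0.18519)) = 34.76

34.76 dB


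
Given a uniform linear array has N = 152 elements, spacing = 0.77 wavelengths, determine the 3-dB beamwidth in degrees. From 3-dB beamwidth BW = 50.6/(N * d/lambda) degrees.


BW = 50.6 / (152 * 0.77) = 50.6 / 117.04 = 0.43

0.43 deg


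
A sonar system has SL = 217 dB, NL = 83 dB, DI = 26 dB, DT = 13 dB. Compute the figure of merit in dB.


FOM = SL - NL + DI - DT = 217 - 83 + 26 - 13 = 147

147 dB


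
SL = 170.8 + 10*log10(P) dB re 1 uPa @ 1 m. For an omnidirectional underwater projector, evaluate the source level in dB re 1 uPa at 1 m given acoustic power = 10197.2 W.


210.88 dB


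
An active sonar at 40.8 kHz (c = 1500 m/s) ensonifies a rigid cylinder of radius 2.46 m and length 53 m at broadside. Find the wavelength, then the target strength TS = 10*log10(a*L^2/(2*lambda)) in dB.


Step 1: lambda = c/f = 1500/40800 = 0.03676 m
Step 2: TS = 10*log10(a*L^2/(2*lambda)) = 10*log10(2.46*53^2/(2*0.03676)) = 49.73

49.73 dB


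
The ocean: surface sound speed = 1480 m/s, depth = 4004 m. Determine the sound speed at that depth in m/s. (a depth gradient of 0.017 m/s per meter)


c = 1480 + 0.017 * 4004 = 1548.068

1548.068 m/s


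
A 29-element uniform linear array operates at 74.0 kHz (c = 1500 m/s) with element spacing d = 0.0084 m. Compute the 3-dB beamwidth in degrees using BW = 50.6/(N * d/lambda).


4.21 deg


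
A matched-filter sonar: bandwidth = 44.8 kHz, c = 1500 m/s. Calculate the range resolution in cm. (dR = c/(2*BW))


dR = c/(2*BW) = 1500 / (2 * 44.8e3) = 0.0167 m = 1.67 cm

1.67 cm


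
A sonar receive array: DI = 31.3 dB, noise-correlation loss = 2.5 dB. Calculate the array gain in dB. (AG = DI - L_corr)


AG = DI - L_corr = 31.3 - 2.5 = 28.8

28.8 dB


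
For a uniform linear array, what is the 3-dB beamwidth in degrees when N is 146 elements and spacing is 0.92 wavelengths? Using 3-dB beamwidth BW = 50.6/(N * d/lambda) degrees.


BW = 50.6 / (146 * 0.92) = 50.6 / 134.32 = 0.38

0.38 deg


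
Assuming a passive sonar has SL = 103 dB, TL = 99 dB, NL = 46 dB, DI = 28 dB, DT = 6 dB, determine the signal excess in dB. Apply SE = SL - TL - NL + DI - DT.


SE = SL - TL - NL + DI - DT = 103 - 99 - 46 + 28 - 6 = -20

-20 dB


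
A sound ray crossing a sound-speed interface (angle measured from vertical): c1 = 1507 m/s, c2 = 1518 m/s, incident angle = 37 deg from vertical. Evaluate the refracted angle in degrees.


sin(theta2) = (c2/c1)*sin(theta1) = (1518/1507)*sin(37 deg) = 0.60621
theta2 = arcsin(0.60621) = 37.32

37.32 deg


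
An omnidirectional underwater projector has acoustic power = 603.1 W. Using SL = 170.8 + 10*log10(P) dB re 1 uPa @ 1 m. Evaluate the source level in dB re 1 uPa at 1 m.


SL = 170.8 + 10*log10(603.1) = 170.8 + 27.8 = 198.6

198.6 dB


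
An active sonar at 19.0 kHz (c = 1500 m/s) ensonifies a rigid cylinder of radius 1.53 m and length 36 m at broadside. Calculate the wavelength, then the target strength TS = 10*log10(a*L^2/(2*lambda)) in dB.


Step 1: lambda = c/f = 1500/19000 = 0.07895 m
Step 2: TS = 10*log10(a*L^2/(2*lambda)) = 10*log10(1.53*36^2/(2*0.07895)) = 40.99

40.99 dB


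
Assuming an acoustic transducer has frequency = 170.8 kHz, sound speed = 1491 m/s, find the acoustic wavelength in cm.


0.87 cm


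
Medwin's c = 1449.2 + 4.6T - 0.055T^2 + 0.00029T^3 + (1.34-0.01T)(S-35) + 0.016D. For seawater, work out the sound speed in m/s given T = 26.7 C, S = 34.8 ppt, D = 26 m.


c = 1449.2 + 4.6*26.7 - 0.055*26.7^2 + 0.00029*26.7^3 + (1.34 - 0.01*26.7)*(34.8 - 35) + 0.016*26 = 1538.53

1538.53 m/s


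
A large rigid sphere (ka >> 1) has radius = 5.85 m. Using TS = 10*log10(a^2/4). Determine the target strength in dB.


9.32 dB


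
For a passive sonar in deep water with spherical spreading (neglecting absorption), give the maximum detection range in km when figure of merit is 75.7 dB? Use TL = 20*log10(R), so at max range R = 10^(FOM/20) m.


At max range FOM = TL, so 20*log10(R) = 75.7
R = 10^(75.7/20) = 6095.37 m = 6.1 km

6.1 km


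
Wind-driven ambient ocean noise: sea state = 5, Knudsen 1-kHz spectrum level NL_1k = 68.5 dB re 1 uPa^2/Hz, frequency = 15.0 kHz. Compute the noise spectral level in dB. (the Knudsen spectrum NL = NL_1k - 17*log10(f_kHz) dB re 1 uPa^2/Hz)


48.51 dB


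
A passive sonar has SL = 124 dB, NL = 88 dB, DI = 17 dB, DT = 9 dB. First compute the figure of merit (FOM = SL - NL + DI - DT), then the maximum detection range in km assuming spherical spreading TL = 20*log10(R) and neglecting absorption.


Step 1: FOM = SL - NL + DI - DT = 124 - 88 + 17 - 9 = 44 dB
Step 2: at max range FOM = TL = 20*log10(R), so R = 10^(44/20) = 158.49 m = 0.16 km

0.16 km


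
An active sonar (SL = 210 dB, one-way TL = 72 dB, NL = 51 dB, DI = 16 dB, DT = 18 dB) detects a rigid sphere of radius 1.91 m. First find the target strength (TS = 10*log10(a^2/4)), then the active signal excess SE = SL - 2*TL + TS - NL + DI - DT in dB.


Step 1: TS = 10*log10(1.91^2/4) = -0.4 dB
Step 2: SE = SL - 2*TL + TS - NL + DI - DT = 210 - 2*72 + (-0.4) - 51 + 16 - 18 = 12.6

12.6 dB


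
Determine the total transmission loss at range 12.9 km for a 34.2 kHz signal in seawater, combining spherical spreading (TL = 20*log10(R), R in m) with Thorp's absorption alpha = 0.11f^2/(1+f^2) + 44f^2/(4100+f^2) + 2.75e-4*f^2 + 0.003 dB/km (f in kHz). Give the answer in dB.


Step 1 (Thorp): alpha = 0.11*1169.64/(1+1169.64) + 44*1169.64/(4100+1169.64) + 2.75e-4*1169.64 + 0.003 = 10.2007 dB/km
Step 2: TL_spread = 20*log10(12900) = 82.21 dB
Step 3: TL_abs = alpha*R = 10.2007 * 12.9 = 131.59 dB
Step 4: TL_total = 82.21 + 131.59 = 213.8

213.8 dB


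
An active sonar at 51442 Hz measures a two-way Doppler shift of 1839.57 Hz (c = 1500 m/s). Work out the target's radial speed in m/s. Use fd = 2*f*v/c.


From fd = 2*f*v/c, v = c*fd/(2*f) = 1500 * 1839.57 / (2*51442) = 26.82

26.82 m/s


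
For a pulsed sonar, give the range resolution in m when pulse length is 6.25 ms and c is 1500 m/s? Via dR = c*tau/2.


dR = c*tau/2 = 1500 * 6.25e-3 / 2 = 4.6875

4.6875 m


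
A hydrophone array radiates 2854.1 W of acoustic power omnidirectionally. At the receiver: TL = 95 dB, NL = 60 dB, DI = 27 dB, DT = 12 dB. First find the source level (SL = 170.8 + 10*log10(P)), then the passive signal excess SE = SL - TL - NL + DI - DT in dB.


Step 1: SL = 170.8 + 10*log10(2854.1) = 205.35 dB
Step 2: SE = SL - TL - NL + DI - DT = 205.35 - 95 - 60 + 27 - 12 = 65.35

65.35 dB


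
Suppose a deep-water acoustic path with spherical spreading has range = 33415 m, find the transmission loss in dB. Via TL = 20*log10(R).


TL = 20*log10(33415) = 90.48

90.48 dB


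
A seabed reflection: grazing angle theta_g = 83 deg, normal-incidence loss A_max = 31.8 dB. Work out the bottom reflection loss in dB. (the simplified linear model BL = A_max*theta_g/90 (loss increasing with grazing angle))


29.33 dB


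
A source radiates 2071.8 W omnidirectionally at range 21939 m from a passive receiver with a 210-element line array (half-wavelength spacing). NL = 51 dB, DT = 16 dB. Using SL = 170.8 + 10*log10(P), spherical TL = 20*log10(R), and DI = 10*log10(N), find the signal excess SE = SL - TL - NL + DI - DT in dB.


Step 1: SL = 170.8 + 10*log10(2071.8) = 203.96 dB
Step 2: TL = 20*log10(21939) = 86.82 dB
Step 3: DI = 10*log10(210) = 23.22 dB
Step 4: SE = SL - TL - NL + DI - DT = 203.96 - 86.82 - 51 + 23.22 - 16 = 73.36

73.36 dB


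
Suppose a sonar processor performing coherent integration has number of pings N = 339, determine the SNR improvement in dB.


Gain = 10*log10(339) = 25.3

25.3 dB


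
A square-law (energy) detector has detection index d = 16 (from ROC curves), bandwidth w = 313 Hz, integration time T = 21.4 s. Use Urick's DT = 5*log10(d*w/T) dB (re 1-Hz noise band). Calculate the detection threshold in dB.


11.85 dB


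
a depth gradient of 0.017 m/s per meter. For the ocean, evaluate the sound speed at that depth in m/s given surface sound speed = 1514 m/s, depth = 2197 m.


c = 1514 + 0.017 * 2197 = 1551.349

1551.349 m/s


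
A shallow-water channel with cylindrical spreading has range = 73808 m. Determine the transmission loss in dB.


TL = 10*log10(73808) = 48.68

48.68 dB
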